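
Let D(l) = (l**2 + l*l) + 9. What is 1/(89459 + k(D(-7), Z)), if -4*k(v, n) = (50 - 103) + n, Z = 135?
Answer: 2/178877 ≈ 1.1181e-5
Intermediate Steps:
D(l) = 9 + 2*l**2 (D(l) = (l**2 + l**2) + 9 = 2*l**2 + 9 = 9 + 2*l**2)
k(v, n) = 53/4 - n/4 (k(v, n) = -((50 - 103) + n)/4 = -(-53 + n)/4 = 53/4 - n/4)
1/(89459 + k(D(-7), Z)) = 1/(89459 + (53/4 - 1/4*135)) = 1/(89459 + (53/4 - 135/4)) = 1/(89459 - 41/2) = 1/(178877/2) = 2/178877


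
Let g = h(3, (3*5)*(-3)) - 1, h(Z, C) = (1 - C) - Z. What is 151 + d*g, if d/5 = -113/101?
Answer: -8479/101 ≈ -83.950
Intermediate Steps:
h(Z, C) = 1 - C - Z
d = -565/101 (d = 5*(-113/101) = -565/101 ≈ -5.5941)
g = 42 (g = (1 - 3*5*(-3) - 1*3) - 1 = (1 - 15*(-3) - 3) - 1 = (1 - 1*(-45) - 3) - 1 = (1 + 45 - 3) - 1 = 43 - 1 = 42)
151 + d*g = 151 - 565/101*42 = 151 - 23730/101 = -8479/101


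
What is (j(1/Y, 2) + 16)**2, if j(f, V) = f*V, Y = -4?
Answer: 961/4 ≈ 240.25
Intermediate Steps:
j(f, V) = V*f
(j(1/Y, 2) + 16)**2 = (2/(-4) + 16)**2 = (2*(-1/4) + 16)**2 = (-1/2 + 16)**2 = (31/2)**2 = 961/4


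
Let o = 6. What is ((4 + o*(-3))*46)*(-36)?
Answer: 23184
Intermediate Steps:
((4 + o*(-3))*46)*(-36) = ((4 + 6*(-3))*46)*(-36) = ((4 - 18)*46)*(-36) = -14*46*(-36) = -644*(-36) = 23184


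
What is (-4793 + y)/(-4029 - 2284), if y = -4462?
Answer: 9255/6313 ≈ 1.4660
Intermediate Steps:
(-4793 + y)/(-4029 - 2284) = (-4793 - 4462)/(-4029 - 2284) = -9255/(-6313) = -9255*(-1/6313) = 9255/6313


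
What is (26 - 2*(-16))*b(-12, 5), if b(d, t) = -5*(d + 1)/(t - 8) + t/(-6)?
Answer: -3335/3 ≈ -1111.7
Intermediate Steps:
b(d, t) = -t/6 - 5*(1 + d)/(-8 + t) (b(d, t) = -5*(1 + d)/(-8 + t) + t*(-⅙) = -5*(1 + d)/(-8 + t) - t/6 = -t/6 - 5*(1 + d)/(-8 + t))
(26 - 2*(-16))*b(-12, 5) = (26 - 2*(-16))*((-30 - 1*5² - 30*(-12) + 8*5)/(6*(-8 + 5))) = (26 + 32)*((⅙)*(-30 - 1*25 + 360 + 40)/(-3)) = 58*((⅙)*(-⅓)*(-30 - 25 + 360 + 40)) = 58*((⅙)*(-⅓)*345) = 58*(-115/6) = -3335/3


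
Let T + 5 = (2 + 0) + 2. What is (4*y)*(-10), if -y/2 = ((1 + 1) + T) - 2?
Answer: -80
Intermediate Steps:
T = -1 (T = -5 + ((2 + 0) + 2) = -5 + (2 + 2) = -5 + 4 = -1)
y = 2 (y = -2*(((1 + 1) - 1) - 2) = -2*((2 - 1) - 2) = -2*(1 - 2) = -2*(-1) = 2)
(4*y)*(-10) = (4*2)*(-10) = 8*(-10) = -80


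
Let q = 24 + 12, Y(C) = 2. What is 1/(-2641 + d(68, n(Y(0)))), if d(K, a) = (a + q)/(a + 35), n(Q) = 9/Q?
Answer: -79/208558 ≈ -0.00037879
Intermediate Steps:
q = 36
d(K, a) = (36 + a)/(35 + a) (d(K, a) = (a + 36)/(a + 35) = (36 + a)/(35 + a))
1/(-2641 + d(68, n(Y(0)))) = 1/(-2641 + (36 + 9/2)/(35 + 9/2)) = 1/(-2641 + (81/2)/(79/2)) = 1/(-2641 + (2/79)*(81/2)) = 1/(-2641 + 81/79) = 1/(-208558/79) = -79/208558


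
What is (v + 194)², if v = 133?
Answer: 106929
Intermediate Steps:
(v + 194)² = (133 + 194)² = 327² = 106929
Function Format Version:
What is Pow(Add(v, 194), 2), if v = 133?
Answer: 106929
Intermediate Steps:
Pow(Add(v, 194), 2) = Pow(Add(133, 194), 2) = Pow(327, 2) = 106929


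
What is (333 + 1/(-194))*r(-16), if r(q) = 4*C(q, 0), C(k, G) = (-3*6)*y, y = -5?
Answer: 11628180/97 ≈ 1.1988e+5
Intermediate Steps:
C(k, G) = 90 (C(k, G) = -3*6*(-5) = -18*(-5) = 90)
r(q) = 360 (r(q) = 4*90 = 360)
(333 + 1/(-194))*r(-16) = (333 + 1/(-194))*360 = (333 - 1/194)*360 = (64601/194)*360 = 11628180/97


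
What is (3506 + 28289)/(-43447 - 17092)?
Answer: -31795/60539 ≈ -0.52520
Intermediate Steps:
(3506 + 28289)/(-43447 - 17092) = 31795/(-60539) = 31795*(-1/60539) = -31795/60539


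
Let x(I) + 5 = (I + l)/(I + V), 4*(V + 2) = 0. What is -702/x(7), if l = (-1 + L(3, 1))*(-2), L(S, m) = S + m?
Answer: 585/4 ≈ 146.25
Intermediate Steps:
V = -2 (V = -2 + (¼)*0 = -2 + 0 = -2)
l = -6 (l = (-1 + (3 + 1))*(-2) = (-1 + 4)*(-2) = 3*(-2) = -6)
x(I) = -5 + (-6 + I)/(-2 + I) (x(I) = -5 + (I - 6)/(I - 2) = -5 + (-6 + I)/(-2 + I))
-702/x(7) = -702*(-2 + 7)/(4*(1 - 1*7)) = -702*5/(4*(1 - 7)) = -702/(4*(⅕)*(-6)) = -702/(-24/5) = -702*(-5/24) = 585/4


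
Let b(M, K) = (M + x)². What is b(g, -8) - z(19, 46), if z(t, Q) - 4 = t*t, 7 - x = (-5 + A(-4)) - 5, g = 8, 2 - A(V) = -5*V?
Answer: 1484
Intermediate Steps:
A(V) = 2 + 5*V (A(V) = 2 - (-5)*V = 2 + 5*V)
x = 35 (x = 7 - ((-5 + (2 + 5*(-4))) - 5) = 7 - ((-5 + (2 - 20)) - 5) = 7 - ((-5 - 18) - 5) = 7 - (-23 - 5) = 7 - 1*(-28) = 7 + 28 = 35)
z(t, Q) = 4 + t² (z(t, Q) = 4 + t*t = 4 + t²)
b(M, K) = (35 + M)² (b(M, K) = (M + 35)² = (35 + M)²)
b(g, -8) - z(19, 46) = (35 + 8)² - (4 + 19²) = 43² - (4 + 361) = 1849 - 1*365 = 1849 - 365 = 1484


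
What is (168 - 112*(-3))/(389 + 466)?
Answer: 56/95 ≈ 0.58947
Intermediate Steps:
(168 - 112*(-3))/(389 + 466) = (168 + 336)/855 = 504*(1/855) = 56/95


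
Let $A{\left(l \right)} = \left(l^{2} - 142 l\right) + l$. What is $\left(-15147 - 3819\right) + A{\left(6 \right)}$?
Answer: $-19776$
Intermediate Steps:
$A{\left(l \right)} = l^{2} - 141 l$
$\left(-15147 - 3819\right) + A{\left(6 \right)} = \left(-15147 - 3819\right) + 6 \left(-141 + 6\right) = \left(-15147 - 3819\right) + 6 \left(-135\right) = -18966 - 810 = -19776$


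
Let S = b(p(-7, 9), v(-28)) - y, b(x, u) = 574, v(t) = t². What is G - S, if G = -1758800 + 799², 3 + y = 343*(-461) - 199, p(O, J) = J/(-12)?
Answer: -1279298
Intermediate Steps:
p(O, J) = -J/12 (p(O, J) = J*(-1/12) = -J/12)
y = -158325 (y = -3 + (343*(-461) - 199) = -3 + (-158123 - 199) = -3 - 158322 = -158325)
S = 158899 (S = 574 - 1*(-158325) = 574 + 158325 = 158899)
G = -1120399 (G = -1758800 + 638401 = -1120399)
G - S = -1120399 - 1*158899 = -1120399 - 158899 = -1279298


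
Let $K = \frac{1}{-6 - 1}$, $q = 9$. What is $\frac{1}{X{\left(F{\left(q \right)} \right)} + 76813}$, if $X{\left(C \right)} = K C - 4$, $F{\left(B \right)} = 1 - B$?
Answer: $\frac{7}{537671} \approx 1.3019 \cdot 10^{-5}$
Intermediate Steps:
$K = - \frac{1}{7}$ ($K = \frac{1}{-7} = - \frac{1}{7} \approx -0.14286$)
$X{\left(C \right)} = -4 - \frac{C}{7}$ ($X{\left(C \right)} = - \frac{C}{7} - 4 = -4 - \frac{C}{7}$)
$\frac{1}{X{\left(F{\left(q \right)} \right)} + 76813} = \frac{1}{\left(-4 - \frac{1 - 9}{7}\right) + 76813} = \frac{1}{\left(-4 - - \frac{8}{7}\right) + 76813} = \frac{1}{\left(-4 + \frac{8}{7}\right) + 76813} = \frac{1}{- \frac{20}{7} + 76813} = \frac{1}{\frac{537671}{7}} = \frac{7}{537671}$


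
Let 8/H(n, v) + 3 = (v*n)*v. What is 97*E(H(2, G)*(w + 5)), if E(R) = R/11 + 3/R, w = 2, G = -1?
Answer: -307393/616 ≈ -499.01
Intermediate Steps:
H(n, v) = 8/(-3 + n*v**2) (H(n, v) = 8/(-3 + (v*n)*v) = 8/(-3 + (n*v)*v) = 8/(-3 + n*v**2))
E(R) = 3/R + R/11 (E(R) = R*(1/11) + 3/R = R/11 + 3/R = 3/R + R/11)
97*E(H(2, G)*(w + 5)) = 97*(3/(((8/(-3 + 2*(-1)**2))*(2 + 5))) + ((8/(-3 + 2*(-1)**2))*(2 + 5))/11) = 97*(3/(((8/(-3 + 2*1))*7)) + ((8/(-3 + 2*1))*7)/11) = 97*(3/(((8/(-3 + 2))*7)) + ((8/(-3 + 2))*7)/11) = 97*(3/(((8/(-1))*7)) + ((8/(-1))*7)/11) = 97*(3/(((8*(-1))*7)) + ((8*(-1))*7)/11) = 97*(3/((-8*7)) + (-8*7)/11) = 97*(3/(-56) + (1/11)*(-56)) = 97*(3*(-1/56) - 56/11) = 97*(-3/56 - 56/11) = 97*(-3169/616) = -307393/616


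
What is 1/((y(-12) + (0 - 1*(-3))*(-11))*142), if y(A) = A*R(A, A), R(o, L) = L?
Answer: 1/15762 ≈ 6.3444e-5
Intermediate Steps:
y(A) = A² (y(A) = A*A = A²)
1/((y(-12) + (0 - 1*(-3))*(-11))*142) = 1/(((-12)² + (0 - 1*(-3))*(-11))*142) = 1/((144 + (0 + 3)*(-11))*142) = 1/((144 + 3*(-11))*142) = 1/((144 - 33)*142) = 1/(111*142) = 1/15762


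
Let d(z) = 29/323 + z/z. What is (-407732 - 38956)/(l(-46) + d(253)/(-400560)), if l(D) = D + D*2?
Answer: 112876731495/34872191 ≈ 3236.9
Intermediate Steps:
d(z) = 352/323 (d(z) = 29*(1/323) + 1 = 29/323 + 1 = 352/323)
l(D) = 3*D (l(D) = D + 2*D = 3*D)
(-407732 - 38956)/(l(-46) + d(253)/(-400560)) = (-407732 - 38956)/(3*(-46) + (352/323)/(-400560)) = -446688/(-138 + (352/323)*(-1/400560)) = -446688/(-138 - 22/8086305) = -446688/(-1115910112/8086305) = -446688*(-8086305/1115910112) = 112876731495/34872191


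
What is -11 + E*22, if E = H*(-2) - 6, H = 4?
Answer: -319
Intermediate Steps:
E = -14 (E = 4*(-2) - 6 = -8 - 6 = -14)
-11 + E*22 = -11 - 14*22 = -11 - 308 = -319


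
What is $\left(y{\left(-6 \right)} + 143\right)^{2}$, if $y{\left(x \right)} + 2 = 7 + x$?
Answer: $20164$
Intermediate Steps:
$y{\left(x \right)} = 5 + x$ ($y{\left(x \right)} = -2 + \left(7 + x\right) = 5 + x$)
$\left(y{\left(-6 \right)} + 143\right)^{2} = \left(\left(5 - 6\right) + 143\right)^{2} = \left(-1 + 143\right)^{2} = 142^{2} = 20164$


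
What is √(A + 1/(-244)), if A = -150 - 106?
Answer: 31*I*√3965/122 ≈ 16.0*I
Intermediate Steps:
A = -256
√(A + 1/(-244)) = √(-256 + 1/(-244)) = √(-256 - 1/244) = √(-62465/244) = 31*I*√3965/122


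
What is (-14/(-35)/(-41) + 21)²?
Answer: 18515809/42025 ≈ 440.59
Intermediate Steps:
(-14/(-35)/(-41) + 21)² = (-14*(-1/35)*(-1/41) + 21)² = ((⅖)*(-1/41) + 21)² = (-2/205 + 21)² = (4303/205)² = 18515809/42025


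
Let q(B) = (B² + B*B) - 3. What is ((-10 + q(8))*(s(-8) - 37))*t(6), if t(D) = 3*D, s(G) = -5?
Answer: -86940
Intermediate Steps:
q(B) = -3 + 2*B² (q(B) = (B² + B²) - 3 = 2*B² - 3 = -3 + 2*B²)
((-10 + q(8))*(s(-8) - 37))*t(6) = ((-10 + (-3 + 2*8²))*(-5 - 37))*(3*6) = ((-10 + (-3 + 2*64))*(-42))*18 = ((-10 + (-3 + 128))*(-42))*18 = ((-10 + 125)*(-42))*18 = (115*(-42))*18 = -4830*18 = -86940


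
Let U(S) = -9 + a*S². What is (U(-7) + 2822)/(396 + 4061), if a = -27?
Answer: 1490/4457 ≈ 0.33431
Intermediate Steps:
U(S) = -9 - 27*S²
(U(-7) + 2822)/(396 + 4061) = ((-9 - 27*(-7)²) + 2822)/(396 + 4061) = ((-9 - 27*49) + 2822)/4457 = ((-9 - 1323) + 2822)*(1/4457) = (-1332 + 2822)*(1/4457) = 1490*(1/4457) = 1490/4457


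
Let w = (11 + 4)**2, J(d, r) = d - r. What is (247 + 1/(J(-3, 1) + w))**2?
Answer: 2979849744/48841 ≈ 61011.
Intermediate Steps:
w = 225 (w = 15**2 = 225)
(247 + 1/(J(-3, 1) + w))**2 = (247 + 1/((-3 - 1*1) + 225))**2 = (247 + 1/((-3 - 1) + 225))**2 = (247 + 1/(-4 + 225))**2 = (247 + 1/221)**2 = (54588/221)**2 = 2979849744/48841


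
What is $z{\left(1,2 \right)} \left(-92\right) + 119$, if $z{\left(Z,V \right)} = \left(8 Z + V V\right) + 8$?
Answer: $-1721$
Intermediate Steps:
$z{\left(Z,V \right)} = 8 + V^{2} + 8 Z$ ($z{\left(Z,V \right)} = \left(8 Z + V^{2}\right) + 8 = \left(V^{2} + 8 Z\right) + 8 = 8 + V^{2} + 8 Z$)
$z{\left(1,2 \right)} \left(-92\right) + 119 = \left(8 + 2^{2} + 8 \cdot 1\right) \left(-92\right) + 119 = \left(8 + 4 + 8\right) \left(-92\right) + 119 = 20 \left(-92\right) + 119 = -1840 + 119 = -1721$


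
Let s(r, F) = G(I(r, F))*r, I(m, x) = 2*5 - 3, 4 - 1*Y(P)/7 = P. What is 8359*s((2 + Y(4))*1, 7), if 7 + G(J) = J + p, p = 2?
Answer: 33436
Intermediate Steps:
Y(P) = 28 - 7*P
I(m, x) = 7 (I(m, x) = 10 - 3 = 7)
G(J) = -5 + J (G(J) = -7 + (J + 2) = -7 + (2 + J) = -5 + J)
s(r, F) = 2*r (s(r, F) = (-5 + 7)*r = 2*r)
8359*s((2 + Y(4))*1, 7) = 8359*(2*((2 + (28 - 7*4))*1)) = 8359*(2*((2 + (28 - 28))*1)) = 8359*(2*((2 + 0)*1)) = 8359*(2*(2*1)) = 8359*(2*2) = 8359*4 = 33436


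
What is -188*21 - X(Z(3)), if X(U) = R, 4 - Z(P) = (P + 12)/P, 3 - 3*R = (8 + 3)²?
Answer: -11726/3 ≈ -3908.7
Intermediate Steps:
R = -118/3 (R = 1 - (8 + 3)²/3 = 1 - ⅓*11² = 1 - ⅓*121 = 1 - 121/3 = -118/3 ≈ -39.333)
Z(P) = 4 - (12 + P)/P (Z(P) = 4 - (P + 12)/P = 4 - (12 + P)/P)
X(U) = -118/3
-188*21 - X(Z(3)) = -188*21 - 1*(-118/3) = -3948 + 118/3 = -11726/3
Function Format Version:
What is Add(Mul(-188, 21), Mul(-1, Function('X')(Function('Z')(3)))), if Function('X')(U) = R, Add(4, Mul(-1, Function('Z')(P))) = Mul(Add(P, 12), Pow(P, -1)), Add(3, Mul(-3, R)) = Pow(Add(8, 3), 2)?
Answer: Rational(-11726, 3) ≈ -3908.7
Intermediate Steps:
R = Rational(-118, 3) (R = Add(1, Mul(Rational(-1, 3), Pow(Add(8, 3), 2))) = Add(1, Mul(Rational(-1, 3), Pow(11, 2))) = Add(1, Mul(Rational(-1, 3), 121)) = Add(1, Rational(-121, 3)) = Rational(-118, 3) ≈ -39.333)
Function('Z')(P) = Add(4, Mul(-1, Pow(P, -1), Add(12, P))) (Function('Z')(P) = Add(4, Mul(-1, Mul(Add(P, 12), Pow(P, -1)))) = Add(4, Mul(-1, Mul(Add(12, P), Pow(P, -1)))) = Add(4, Mul(-1, Mul(Pow(P, -1), Add(12, P)))) = Add(4, Mul(-1, Pow(P, -1), Add(12, P))))
Function('X')(U) = Rational(-118, 3)
Add(Mul(-188, 21), Mul(-1, Function('X')(Function('Z')(3)))) = Add(Mul(-188, 21), Mul(-1, Rational(-118, 3))) = Add(-3948, Rational(118, 3)) = Rational(-11726, 3)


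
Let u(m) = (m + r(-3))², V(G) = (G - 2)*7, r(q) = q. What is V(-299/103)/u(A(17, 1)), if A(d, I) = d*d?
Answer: -3535/8424988 ≈ -0.00041959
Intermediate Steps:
A(d, I) = d²
V(G) = -14 + 7*G (V(G) = (-2 + G)*7 = -14 + 7*G)
u(m) = (-3 + m)² (u(m) = (m - 3)² = (-3 + m)²)
V(-299/103)/u(A(17, 1)) = (-14 + 7*(-299/103))/((-3 + 17²)²) = (-14 + 7*(-299*1/103))/((-3 + 289)²) = (-14 + 7*(-299/103))/(286²) = (-14 - 2093/103)/81796 = -3535/103*1/81796 = -3535/8424988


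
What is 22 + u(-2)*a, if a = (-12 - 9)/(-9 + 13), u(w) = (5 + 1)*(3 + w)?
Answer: -19/2 ≈ -9.5000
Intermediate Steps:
u(w) = 18 + 6*w (u(w) = 6*(3 + w) = 18 + 6*w)
a = -21/4 ≈ -5.2500
22 + u(-2)*a = 22 + (18 + 6*(-2))*(-21/4) = 22 + (18 - 12)*(-21/4) = 22 + 6*(-21/4) = 22 - 63/2 = -19/2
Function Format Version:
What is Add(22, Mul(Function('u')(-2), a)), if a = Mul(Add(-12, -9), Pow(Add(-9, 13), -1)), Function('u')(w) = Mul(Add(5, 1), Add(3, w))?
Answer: Rational(-19, 2) ≈ -9.5000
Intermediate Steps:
Function('u')(w) = Add(18, Mul(6, w)) (Function('u')(w) = Mul(6, Add(3, w)) = Add(18, Mul(6, w)))
a = Rational(-21, 4) (a = Mul(-21, Pow(4, -1)) = Mul(-21, Rational(1, 4)) = Rational(-21, 4) ≈ -5.2500)
Add(22, Mul(Function('u')(-2), a)) = Add(22, Mul(Add(18, Mul(6, -2)), Rational(-21, 4))) = Add(22, Mul(Add(18, -12), Rational(-21, 4))) = Add(22, Mul(6, Rational(-21, 4))) = Add(22, Rational(-63, 2)) = Rational(-19, 2)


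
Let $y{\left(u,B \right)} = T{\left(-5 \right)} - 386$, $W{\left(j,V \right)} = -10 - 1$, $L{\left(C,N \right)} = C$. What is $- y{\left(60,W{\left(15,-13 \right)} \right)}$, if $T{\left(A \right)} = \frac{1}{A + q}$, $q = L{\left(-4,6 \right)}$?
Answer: $\frac{3475}{9} \approx 386.11$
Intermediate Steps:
$q = -4$
$W{\left(j,V \right)} = -11$ ($W{\left(j,V \right)} = -10 - 1 = -11$)
$T{\left(A \right)} = \frac{1}{-4 + A}$ ($T{\left(A \right)} = \frac{1}{A - 4} = \frac{1}{-4 + A}$)
$y{\left(u,B \right)} = - \frac{3475}{9}$ ($y{\left(u,B \right)} = \frac{1}{-4 - 5} - 386 = \frac{1}{-9} - 386 = - \frac{1}{9} - 386 = - \frac{3475}{9}$)
$- y{\left(60,W{\left(15,-13 \right)} \right)} = \left(-1\right) \left(- \frac{3475}{9}\right) = \frac{3475}{9}$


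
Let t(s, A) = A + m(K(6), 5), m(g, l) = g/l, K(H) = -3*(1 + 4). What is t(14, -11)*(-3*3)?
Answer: 126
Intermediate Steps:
K(H) = -15 (K(H) = -3*5 = -15)
t(s, A) = -3 + A (t(s, A) = A - 15/5 = A - 15*⅕ = A - 3 = -3 + A)
t(14, -11)*(-3*3) = (-3 - 11)*(-3*3) = -14*(-9) = 126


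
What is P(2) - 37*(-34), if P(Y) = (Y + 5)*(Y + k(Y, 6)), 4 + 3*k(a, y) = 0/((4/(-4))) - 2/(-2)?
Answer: 1265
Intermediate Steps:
k(a, y) = -1 (k(a, y) = -4/3 + (0/((4/(-4))) - 2/(-2))/3 = -4/3 + (0/((4*(-¼))) - 2*(-½))/3 = -4/3 + (0/(-1) + 1)/3 = -4/3 + (0*(-1) + 1)/3 = -4/3 + (0 + 1)/3 = -4/3 + (⅓)*1 = -4/3 + ⅓ = -1)
P(Y) = (-1 + Y)*(5 + Y) (P(Y) = (Y + 5)*(Y - 1) = (5 + Y)*(-1 + Y) = (-1 + Y)*(5 + Y))
P(2) - 37*(-34) = (-5 + 2² + 4*2) - 37*(-34) = (-5 + 4 + 8) + 1258 = 7 + 1258 = 1265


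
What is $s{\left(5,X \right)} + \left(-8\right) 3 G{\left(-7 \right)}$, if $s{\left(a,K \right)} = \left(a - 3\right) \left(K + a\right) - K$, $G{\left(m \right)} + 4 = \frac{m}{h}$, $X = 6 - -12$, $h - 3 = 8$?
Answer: $\frac{1532}{11} \approx 139.27$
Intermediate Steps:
$h = 11$ ($h = 3 + 8 = 11$)
$X = 18$ ($X = 6 + 12 = 18$)
$G{\left(m \right)} = -4 + \frac{m}{11}$
$s{\left(a,K \right)} = - K + \left(-3 + a\right) \left(K + a\right)$ ($s{\left(a,K \right)} = \left(-3 + a\right) \left(K + a\right) - K = - K + \left(-3 + a\right) \left(K + a\right)$)
$s{\left(5,X \right)} + \left(-8\right) 3 G{\left(-7 \right)} = \left(5^{2} - 72 - 15 + 18 \cdot 5\right) + \left(-8\right) 3 \left(-4 + \frac{1}{11} \left(-7\right)\right) = \left(25 - 72 - 15 + 90\right) - 24 \left(-4 - \frac{7}{11}\right) = 28 - - \frac{1224}{11} = 28 + \frac{1224}{11} = \frac{1532}{11}$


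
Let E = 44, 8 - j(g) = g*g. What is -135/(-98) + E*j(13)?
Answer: -694097/98 ≈ -7082.6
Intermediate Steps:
j(g) = 8 - g² (j(g) = 8 - g*g = 8 - g²)
-135/(-98) + E*j(13) = -135/(-98) + 44*(8 - 1*13²) = -135*(-1/98) + 44*(8 - 1*169) = 135/98 + 44*(8 - 169) = 135/98 + 44*(-161) = 135/98 - 7084 = -694097/98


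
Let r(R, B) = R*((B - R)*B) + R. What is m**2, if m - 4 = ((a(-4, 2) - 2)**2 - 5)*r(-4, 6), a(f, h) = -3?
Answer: 23775376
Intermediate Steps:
r(R, B) = R + B*R*(B - R) (r(R, B) = R*(B*(B - R)) + R = B*R*(B - R) + R = R + B*R*(B - R))
m = -4876 (m = 4 + ((-3 - 2)**2 - 5)*(-4*(1 + 6**2 - 1*6*(-4))) = 4 + ((-5)**2 - 5)*(-4*(1 + 36 + 24)) = 4 + (25 - 5)*(-4*61) = 4 + 20*(-244) = 4 - 4880 = -4876)
m**2 = (-4876)**2 = 23775376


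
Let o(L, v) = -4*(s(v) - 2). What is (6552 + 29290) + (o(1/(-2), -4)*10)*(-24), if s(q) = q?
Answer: 30082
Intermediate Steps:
o(L, v) = 8 - 4*v (o(L, v) = -4*(v - 2) = -4*(-2 + v) = 8 - 4*v)
(6552 + 29290) + (o(1/(-2), -4)*10)*(-24) = (6552 + 29290) + ((8 - 4*(-4))*10)*(-24) = 35842 + ((8 + 16)*10)*(-24) = 35842 + (24*10)*(-24) = 35842 + 240*(-24) = 35842 - 5760 = 30082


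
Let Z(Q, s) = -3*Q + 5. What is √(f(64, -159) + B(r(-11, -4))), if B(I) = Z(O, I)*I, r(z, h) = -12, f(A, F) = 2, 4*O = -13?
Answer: 5*I*√7 ≈ 13.229*I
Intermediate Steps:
O = -13/4 (O = (¼)*(-13) = -13/4 ≈ -3.2500)
Z(Q, s) = 5 - 3*Q
B(I) = 59*I/4 (B(I) = (5 - 3*(-13/4))*I = (5 + 39/4)*I = 59*I/4)
√(f(64, -159) + B(r(-11, -4))) = √(2 + (59/4)*(-12)) = √(2 - 177) = √(-175) = 5*I*√7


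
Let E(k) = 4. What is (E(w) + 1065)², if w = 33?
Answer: 1142761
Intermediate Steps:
(E(w) + 1065)² = (4 + 1065)² = 1069² = 1142761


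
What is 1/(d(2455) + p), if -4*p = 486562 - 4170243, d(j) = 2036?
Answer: 4/3691825 ≈ 1.0835e-6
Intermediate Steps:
p = 3683681/4 (p = -(486562 - 4170243)/4 = -1/4*(-3683681) = 3683681/4 ≈ 9.2092e+5)
1/(d(2455) + p) = 1/(2036 + 3683681/4) = 1/(3691825/4) = 4/3691825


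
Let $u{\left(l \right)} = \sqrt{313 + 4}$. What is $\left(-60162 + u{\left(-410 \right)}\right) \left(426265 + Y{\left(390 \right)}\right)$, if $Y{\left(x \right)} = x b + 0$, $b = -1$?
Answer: $-25621491750 + 425875 \sqrt{317} \approx -2.5614 \cdot 10^{10}$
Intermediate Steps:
$Y{\left(x \right)} = - x$ ($Y{\left(x \right)} = x \left(-1\right) + 0 = - x + 0 = - x$)
$u{\left(l \right)} = \sqrt{317}$
$\left(-60162 + u{\left(-410 \right)}\right) \left(426265 + Y{\left(390 \right)}\right) = \left(-60162 + \sqrt{317}\right) \left(426265 - 390\right) = \left(-60162 + \sqrt{317}\right) 425875 = -25621491750 + 425875 \sqrt{317}$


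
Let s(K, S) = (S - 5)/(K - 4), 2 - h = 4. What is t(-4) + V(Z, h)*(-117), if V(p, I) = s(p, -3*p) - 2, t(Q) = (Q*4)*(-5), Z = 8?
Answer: 4649/4 ≈ 1162.3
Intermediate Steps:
h = -2 (h = 2 - 1*4 = 2 - 4 = -2)
s(K, S) = (-5 + S)/(-4 + K)
t(Q) = -20*Q (t(Q) = (4*Q)*(-5) = -20*Q)
V(p, I) = -2 + (-5 - 3*p)/(-4 + p) (V(p, I) = (-5 - 3*p)/(-4 + p) - 2 = -2 + (-5 - 3*p)/(-4 + p))
t(-4) + V(Z, h)*(-117) = -20*(-4) + ((3 - 5*8)/(-4 + 8))*(-117) = 80 + ((3 - 40)/4)*(-117) = 80 + ((¼)*(-37))*(-117) = 80 - 37/4*(-117) = 80 + 4329/4 = 4649/4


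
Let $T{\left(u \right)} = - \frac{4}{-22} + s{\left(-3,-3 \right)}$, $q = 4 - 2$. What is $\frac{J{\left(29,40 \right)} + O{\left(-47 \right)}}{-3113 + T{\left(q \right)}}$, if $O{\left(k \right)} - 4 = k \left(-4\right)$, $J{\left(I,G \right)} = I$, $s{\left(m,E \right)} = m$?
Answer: $- \frac{2431}{34274} \approx -0.070928$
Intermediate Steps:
$O{\left(k \right)} = 4 - 4 k$ ($O{\left(k \right)} = 4 + k \left(-4\right) = 4 - 4 k$)
$q = 2$ ($q = 4 - 2 = 2$)
$T{\left(u \right)} = - \frac{31}{11}$ ($T{\left(u \right)} = - \frac{4}{-22} - 3 = \left(-4\right) \left(- \frac{1}{22}\right) - 3 = \frac{2}{11} - 3 = - \frac{31}{11}$)
$\frac{J{\left(29,40 \right)} + O{\left(-47 \right)}}{-3113 + T{\left(q \right)}} = \frac{29 + \left(4 - -188\right)}{-3113 - \frac{31}{11}} = \frac{29 + \left(4 + 188\right)}{- \frac{34274}{11}} = \left(29 + 192\right) \left(- \frac{11}{34274}\right) = 221 \left(- \frac{11}{34274}\right) = - \frac{2431}{34274}$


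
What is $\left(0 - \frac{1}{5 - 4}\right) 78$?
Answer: $-78$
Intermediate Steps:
$\left(0 - \frac{1}{5 - 4}\right) 78 = \left(0 - 1^{-1}\right) 78 = \left(0 - 1\right) 78 = \left(-1\right) 78 = -78$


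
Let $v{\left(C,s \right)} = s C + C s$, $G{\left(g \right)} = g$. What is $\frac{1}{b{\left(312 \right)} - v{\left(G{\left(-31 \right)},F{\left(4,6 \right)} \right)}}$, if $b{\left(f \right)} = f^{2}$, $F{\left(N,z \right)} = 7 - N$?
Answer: $\frac{1}{97530} \approx 1.0253 \cdot 10^{-5}$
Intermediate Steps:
$v{\left(C,s \right)} = 2 C s$ ($v{\left(C,s \right)} = C s + C s = 2 C s$)
$\frac{1}{b{\left(312 \right)} - v{\left(G{\left(-31 \right)},F{\left(4,6 \right)} \right)}} = \frac{1}{312^{2} - 2 \left(-31\right) \left(7 - 4\right)} = \frac{1}{97344 - 2 \left(-31\right) \left(7 - 4\right)} = \frac{1}{97344 - 2 \left(-31\right) 3} = \frac{1}{97344 - -186} = \frac{1}{97344 + 186} = \frac{1}{97530}$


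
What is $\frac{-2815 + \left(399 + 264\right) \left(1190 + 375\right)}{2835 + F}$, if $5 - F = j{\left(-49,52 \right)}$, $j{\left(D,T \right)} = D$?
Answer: $\frac{1034780}{2889} \approx 358.18$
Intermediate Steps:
$F = 54$ ($F = 5 - -49 = 5 + 49 = 54$)
$\frac{-2815 + \left(399 + 264\right) \left(1190 + 375\right)}{2835 + F} = \frac{-2815 + \left(399 + 264\right) \left(1190 + 375\right)}{2835 + 54} = \frac{-2815 + 663 \cdot 1565}{2889} = \left(-2815 + 1037595\right) \frac{1}{2889} = 1034780 \cdot \frac{1}{2889} = \frac{1034780}{2889}$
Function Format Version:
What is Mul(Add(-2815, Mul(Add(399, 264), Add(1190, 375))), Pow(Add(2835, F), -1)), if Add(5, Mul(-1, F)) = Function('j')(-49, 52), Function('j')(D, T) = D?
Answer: Rational(1034780, 2889) ≈ 358.18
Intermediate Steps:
F = 54 (F = Add(5, Mul(-1, -49)) = Add(5, 49) = 54)
Mul(Add(-2815, Mul(Add(399, 264), Add(1190, 375))), Pow(Add(2835, F), -1)) = Mul(Add(-2815, Mul(Add(399, 264), Add(1190, 375))), Pow(Add(2835, 54), -1)) = Mul(Add(-2815, Mul(663, 1565)), Pow(2889, -1)) = Mul(Add(-2815, 1037595), Rational(1, 2889)) = Mul(1034780, Rational(1, 2889)) = Rational(1034780, 2889)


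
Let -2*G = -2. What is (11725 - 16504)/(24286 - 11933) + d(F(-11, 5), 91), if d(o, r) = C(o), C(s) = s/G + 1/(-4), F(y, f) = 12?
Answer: 561475/49412 ≈ 11.363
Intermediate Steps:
G = 1 (G = -1/2*(-2) = 1)
C(s) = -1/4 + s (C(s) = s/1 + 1/(-4) = s*1 + 1*(-1/4) = s - 1/4 = -1/4 + s)
d(o, r) = -1/4 + o
(11725 - 16504)/(24286 - 11933) + d(F(-11, 5), 91) = (11725 - 16504)/(24286 - 11933) + (-1/4 + 12) = -4779/12353 + 47/4 = 561475/49412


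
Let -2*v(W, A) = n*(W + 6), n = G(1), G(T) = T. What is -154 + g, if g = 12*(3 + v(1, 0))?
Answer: -160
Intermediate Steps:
n = 1
v(W, A) = -3 - W/2 (v(W, A) = -(W + 6)/2 = -(6 + W)/2 = -3 - W/2)
g = -6 (g = 12*(3 + (-3 - ½*1)) = 12*(3 + (-3 - ½)) = 12*(3 - 7/2) = 12*(-½) = -6)
-154 + g = -154 - 6 = -160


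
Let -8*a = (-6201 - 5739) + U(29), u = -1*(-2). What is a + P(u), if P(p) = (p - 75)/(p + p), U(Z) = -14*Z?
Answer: 1525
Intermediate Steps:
u = 2
P(p) = (-75 + p)/(2*p) (P(p) = (-75 + p)/((2*p)) = (-75 + p)*(1/(2*p)) = (-75 + p)/(2*p))
a = 6173/4 (a = -((-6201 - 5739) - 14*29)/8 = -(-11940 - 406)/8 = -⅛*(-12346) = 6173/4 ≈ 1543.3)
a + P(u) = 6173/4 + (½)*(-75 + 2)/2 = 6173/4 + (½)*(½)*(-73) = 6173/4 - 73/4 = 1525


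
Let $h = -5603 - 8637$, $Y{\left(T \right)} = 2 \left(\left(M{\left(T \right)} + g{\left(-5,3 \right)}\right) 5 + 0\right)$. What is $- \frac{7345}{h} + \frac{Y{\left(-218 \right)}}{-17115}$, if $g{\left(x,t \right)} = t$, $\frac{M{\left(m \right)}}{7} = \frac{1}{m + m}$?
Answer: $\frac{546241559}{1062608736} \approx 0.51406$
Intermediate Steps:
$M{\left(m \right)} = \frac{7}{2 m}$ ($M{\left(m \right)} = \frac{7}{m + m} = \frac{7}{2 m}$)
$Y{\left(T \right)} = 30 + \frac{35}{T}$ ($Y{\left(T \right)} = 2 \left(\left(\frac{7}{2 T} + 3\right) 5 + 0\right) = 2 \left(\left(3 + \frac{7}{2 T}\right) 5 + 0\right) = 2 \left(\left(15 + \frac{35}{2 T}\right) + 0\right) = 2 \left(15 + \frac{35}{2 T}\right) = 30 + \frac{35}{T}$)
$h = -14240$
$- \frac{7345}{h} + \frac{Y{\left(-218 \right)}}{-17115} = - \frac{7345}{-14240} + \frac{30 + \frac{35}{-218}}{-17115} = \left(-7345\right) \left(- \frac{1}{14240}\right) + \left(30 + 35 \left(- \frac{1}{218}\right)\right) \left(- \frac{1}{17115}\right) = \frac{1469}{2848} + \left(30 - \frac{35}{218}\right) \left(- \frac{1}{17115}\right) = \frac{1469}{2848} + \frac{6505}{218} \left(- \frac{1}{17115}\right) = \frac{1469}{2848} - \frac{1301}{746214} = \frac{546241559}{1062608736}$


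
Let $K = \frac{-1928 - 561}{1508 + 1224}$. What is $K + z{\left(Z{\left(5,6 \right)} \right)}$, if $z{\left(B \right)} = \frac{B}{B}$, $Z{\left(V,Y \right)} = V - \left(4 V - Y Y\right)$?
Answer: $\frac{243}{2732} \approx 0.088946$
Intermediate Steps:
$Z{\left(V,Y \right)} = Y^{2} - 3 V$ ($Z{\left(V,Y \right)} = V - \left(- Y^{2} + 4 V\right) = Y^{2} - 3 V$)
$z{\left(B \right)} = 1$
$K = - \frac{2489}{2732} \approx -0.91105$
$K + z{\left(Z{\left(5,6 \right)} \right)} = - \frac{2489}{2732} + 1 = \frac{243}{2732}$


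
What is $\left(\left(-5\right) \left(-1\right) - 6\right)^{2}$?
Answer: $1$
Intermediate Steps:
$\left(\left(-5\right) \left(-1\right) - 6\right)^{2} = \left(5 - 6\right)^{2} = \left(-1\right)^{2} = 1$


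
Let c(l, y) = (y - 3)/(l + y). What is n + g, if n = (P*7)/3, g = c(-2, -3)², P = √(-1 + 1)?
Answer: 36/25 ≈ 1.4400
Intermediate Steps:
c(l, y) = (-3 + y)/(l + y)
P = 0 (P = √0 = 0)
g = 36/25 (g = ((-3 - 3)/(-2 - 3))² = (-6/(-5))² = (-⅕*(-6))² = (6/5)² = 36/25 ≈ 1.4400)
n = 0 (n = (0*7)/3 = 0*(⅓) = 0)
n + g = 0 + 36/25 = 36/25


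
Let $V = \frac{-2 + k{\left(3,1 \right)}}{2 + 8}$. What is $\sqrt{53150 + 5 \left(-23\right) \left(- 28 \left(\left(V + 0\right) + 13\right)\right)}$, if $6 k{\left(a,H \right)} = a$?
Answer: $9 \sqrt{1167} \approx 307.45$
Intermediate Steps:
$k{\left(a,H \right)} = \frac{a}{6}$
$V = - \frac{3}{20}$ ($V = \frac{-2 + \frac{1}{6} \cdot 3}{2 + 8} = \frac{-2 + \frac{1}{2}}{10} = \left(- \frac{3}{2}\right) \frac{1}{10} = - \frac{3}{20} \approx -0.15$)
$\sqrt{53150 + 5 \left(-23\right) \left(- 28 \left(\left(V + 0\right) + 13\right)\right)} = \sqrt{53150 + 5 \left(-23\right) \left(- 28 \left(\left(- \frac{3}{20} + 0\right) + 13\right)\right)} = \sqrt{53150 - 115 \left(- 28 \left(- \frac{3}{20} + 13\right)\right)} = \sqrt{53150 - 115 \left(\left(-28\right) \frac{257}{20}\right)} = \sqrt{53150 - -41377} = \sqrt{53150 + 41377} = \sqrt{94527} = 9 \sqrt{1167}$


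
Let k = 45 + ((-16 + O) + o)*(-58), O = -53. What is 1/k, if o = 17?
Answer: 1/3061 ≈ 0.00032669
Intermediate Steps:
k = 3061 (k = 45 + ((-16 - 53) + 17)*(-58) = 45 + (-69 + 17)*(-58) = 45 - 52*(-58) = 45 + 3016 = 3061)
1/k = 1/3061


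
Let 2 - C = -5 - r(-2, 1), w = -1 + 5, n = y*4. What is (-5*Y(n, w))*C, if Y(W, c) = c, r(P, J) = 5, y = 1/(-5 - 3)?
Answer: -240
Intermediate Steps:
y = -⅛ (y = 1/(-8) = -⅛ ≈ -0.12500)
n = -½ (n = -⅛*4 = -½ ≈ -0.50000)
w = 4
C = 12 (C = 2 - (-5 - 1*5) = 2 - (-5 - 5) = 2 - 1*(-10) = 2 + 10 = 12)
(-5*Y(n, w))*C = -5*4*12 = -20*12 = -240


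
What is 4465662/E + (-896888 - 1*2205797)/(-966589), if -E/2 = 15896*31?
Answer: -629301179899/476311861064 ≈ -1.3212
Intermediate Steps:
E = -985552 (E = -31792*31 = -2*492776 = -985552)
4465662/E + (-896888 - 1*2205797)/(-966589) = 4465662/(-985552) + (-896888 - 1*2205797)/(-966589) = 4465662*(-1/985552) + (-896888 - 2205797)*(-1/966589) = -2232831/492776 - 3102685*(-1/966589) = -2232831/492776 + 3102685/966589 = -629301179899/476311861064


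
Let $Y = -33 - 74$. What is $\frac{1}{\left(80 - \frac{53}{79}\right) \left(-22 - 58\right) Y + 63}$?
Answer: $\frac{79}{53650497} \approx 1.4725 \cdot 10^{-6}$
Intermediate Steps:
$Y = -107$ ($Y = -33 - 74 = -107$)
$\frac{1}{\left(80 - \frac{53}{79}\right) \left(-22 - 58\right) Y + 63} = \frac{1}{\left(80 - \frac{53}{79}\right) \left(-22 - 58\right) \left(-107\right) + 63} = \frac{1}{\left(80 - \frac{53}{79}\right) \left(-80\right) \left(-107\right) + 63} = \frac{1}{\frac{6267}{79} \left(-80\right) \left(-107\right) + 63} = \frac{1}{\left(- \frac{501360}{79}\right) \left(-107\right) + 63} = \frac{1}{\frac{53645520}{79} + 63} = \frac{1}{\frac{53650497}{79}} = \frac{79}{53650497}$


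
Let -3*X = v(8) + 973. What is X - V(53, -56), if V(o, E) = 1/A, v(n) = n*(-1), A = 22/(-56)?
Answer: -10531/33 ≈ -319.12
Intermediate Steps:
A = -11/28 (A = 22*(-1/56) = -11/28 ≈ -0.39286)
v(n) = -n
X = -965/3 (X = -(-1*8 + 973)/3 = -(-8 + 973)/3 = -1/3*965 = -965/3 ≈ -321.67)
V(o, E) = -28/11 (V(o, E) = 1/(-11/28) = -28/11)
X - V(53, -56) = -965/3 - 1*(-28/11) = -965/3 + 28/11 = -10531/33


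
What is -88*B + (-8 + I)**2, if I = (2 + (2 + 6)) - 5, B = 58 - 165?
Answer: 9425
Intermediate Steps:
B = -107
I = 5 (I = (2 + 8) - 5 = 10 - 5 = 5)
-88*B + (-8 + I)**2 = -88*(-107) + (-8 + 5)**2 = 9416 + (-3)**2 = 9416 + 9 = 9425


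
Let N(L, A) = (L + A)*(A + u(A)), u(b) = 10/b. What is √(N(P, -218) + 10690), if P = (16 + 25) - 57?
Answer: 4*√45825562/109 ≈ 248.42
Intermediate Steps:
P = -16 (P = 41 - 57 = -16)
N(L, A) = (A + L)*(A + 10/A) (N(L, A) = (L + A)*(A + 10/A) = (A + L)*(A + 10/A))
√(N(P, -218) + 10690) = √((10 + (-218)² - 218*(-16) + 10*(-16)/(-218)) + 10690) = √((10 + 47524 + 3488 + 10*(-16)*(-1/218)) + 10690) = √((10 + 47524 + 3488 + 80/109) + 10690) = √(5561478/109 + 10690) = √(6726688/109) = 4*√45825562/109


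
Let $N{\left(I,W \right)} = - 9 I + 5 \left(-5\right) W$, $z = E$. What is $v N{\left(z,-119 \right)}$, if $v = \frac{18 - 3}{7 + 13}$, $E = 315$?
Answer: $105$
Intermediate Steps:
$z = 315$
$N{\left(I,W \right)} = - 25 W - 9 I$ ($N{\left(I,W \right)} = - 9 I - 25 W = - 25 W - 9 I$)
$v = \frac{3}{4}$ ($v = \frac{15}{20} = 15 \cdot \frac{1}{20} = \frac{3}{4} \approx 0.75$)
$v N{\left(z,-119 \right)} = \frac{3 \left(\left(-25\right) \left(-119\right) - 2835\right)}{4} = \frac{3 \left(2975 - 2835\right)}{4} = \frac{3}{4} \cdot 140 = 105$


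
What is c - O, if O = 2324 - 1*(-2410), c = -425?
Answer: -5159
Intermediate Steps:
O = 4734 (O = 2324 + 2410 = 4734)
c - O = -425 - 1*4734 = -425 - 4734 = -5159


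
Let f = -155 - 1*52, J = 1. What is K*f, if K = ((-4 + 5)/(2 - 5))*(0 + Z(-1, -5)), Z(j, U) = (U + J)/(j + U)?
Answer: 46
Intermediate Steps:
f = -207 (f = -155 - 52 = -207)
Z(j, U) = (1 + U)/(U + j) (Z(j, U) = (U + 1)/(j + U) = (1 + U)/(U + j))
K = -2/9 (K = ((-4 + 5)/(2 - 5))*(0 + (1 - 5)/(-5 - 1)) = (1/(-3))*(0 - 4/(-6)) = (1*(-⅓))*(0 - ⅙*(-4)) = -(0 + ⅔)/3 = -⅓*⅔ = -2/9 ≈ -0.22222)
K*f = -2/9*(-207) = 46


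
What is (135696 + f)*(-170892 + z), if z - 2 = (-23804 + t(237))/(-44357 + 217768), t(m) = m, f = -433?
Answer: -4008414765515891/173411 ≈ -2.3115e+10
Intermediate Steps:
z = 323255/173411 (z = 2 + (-23804 + 237)/(-44357 + 217768) = 2 - 23567/173411 = 323255/173411 ≈ 1.8641)
(135696 + f)*(-170892 + z) = (135696 - 433)*(-170892 + 323255/173411) = 135263*(-29634229357/173411) = -4008414765515891/173411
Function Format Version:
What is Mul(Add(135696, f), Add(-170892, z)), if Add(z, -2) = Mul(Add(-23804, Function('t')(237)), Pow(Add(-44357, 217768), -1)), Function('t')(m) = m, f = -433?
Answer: Rational(-4008414765515891, 173411) ≈ -2.3115e+10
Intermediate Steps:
z = Rational(323255, 173411) (z = Add(2, Mul(Add(-23804, 237), Pow(Add(-44357, 217768), -1))) = Add(2, Mul(-23567, Pow(173411, -1))) = Add(2, Mul(-23567, Rational(1, 173411))) = Add(2, Rational(-23567, 173411)) = Rational(323255, 173411) ≈ 1.8641)
Mul(Add(135696, f), Add(-170892, z)) = Mul(Add(135696, -433), Add(-170892, Rational(323255, 173411))) = Mul(135263, Rational(-29634229357, 173411)) = Rational(-4008414765515891, 173411)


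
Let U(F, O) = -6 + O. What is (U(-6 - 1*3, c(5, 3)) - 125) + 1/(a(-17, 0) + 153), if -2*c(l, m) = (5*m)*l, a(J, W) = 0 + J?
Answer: -22915/136 ≈ -168.49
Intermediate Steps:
a(J, W) = J
c(l, m) = -5*l*m/2 (c(l, m) = -5*m*l/2 = -5*l*m/2)
(U(-6 - 1*3, c(5, 3)) - 125) + 1/(a(-17, 0) + 153) = ((-6 - 5/2*5*3) - 125) + 1/(-17 + 153) = ((-6 - 75/2) - 125) + 1/136 = (-87/2 - 125) + 1/136 = -337/2 + 1/136 = -22915/136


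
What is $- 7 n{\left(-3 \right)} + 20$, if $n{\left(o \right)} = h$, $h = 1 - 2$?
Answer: $27$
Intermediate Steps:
$h = -1$
$n{\left(o \right)} = -1$
$- 7 n{\left(-3 \right)} + 20 = \left(-7\right) \left(-1\right) + 20 = 7 + 20 = 27$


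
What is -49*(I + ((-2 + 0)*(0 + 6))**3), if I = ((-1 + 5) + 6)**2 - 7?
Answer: 80115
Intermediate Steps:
I = 93 (I = (4 + 6)**2 - 7 = 10**2 - 7 = 100 - 7 = 93)
-49*(I + ((-2 + 0)*(0 + 6))**3) = -49*(93 + ((-2 + 0)*(0 + 6))**3) = -49*(93 + (-2*6)**3) = -49*(93 + (-12)**3) = -49*(93 - 1728) = -49*(-1635) = 80115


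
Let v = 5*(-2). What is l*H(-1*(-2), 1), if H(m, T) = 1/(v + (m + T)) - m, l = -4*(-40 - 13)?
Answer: -3180/7 ≈ -454.29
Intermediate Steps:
l = 212 (l = -4*(-53) = 212)
v = -10
H(m, T) = 1/(-10 + T + m) - m (H(m, T) = 1/(-10 + (m + T)) - m = 1/(-10 + (T + m)) - m = 1/(-10 + T + m) - m)
l*H(-1*(-2), 1) = 212*((1 - (-1*(-2))**2 + 10*(-1*(-2)) - 1*1*(-1*(-2)))/(-10 + 1 - 1*(-2))) = 212*((1 - 1*2**2 + 10*2 - 1*1*2)/(-10 + 1 + 2)) = 212*((1 - 1*4 + 20 - 2)/(-7)) = 212*(-(1 - 4 + 20 - 2)/7) = 212*(-1/7*15) = 212*(-15/7) = -3180/7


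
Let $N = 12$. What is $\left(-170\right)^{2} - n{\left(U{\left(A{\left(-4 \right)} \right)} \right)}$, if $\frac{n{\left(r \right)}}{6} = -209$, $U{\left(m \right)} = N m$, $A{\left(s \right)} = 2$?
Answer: $30154$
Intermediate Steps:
$U{\left(m \right)} = 12 m$
$n{\left(r \right)} = -1254$ ($n{\left(r \right)} = 6 \left(-209\right) = -1254$)
$\left(-170\right)^{2} - n{\left(U{\left(A{\left(-4 \right)} \right)} \right)} = \left(-170\right)^{2} - -1254 = 28900 + 1254 = 30154$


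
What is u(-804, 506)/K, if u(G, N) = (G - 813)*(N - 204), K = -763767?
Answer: 162778/254589 ≈ 0.63938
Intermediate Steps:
u(G, N) = (-813 + G)*(-204 + N)
u(-804, 506)/K = (165852 - 813*506 - 204*(-804) - 804*506)/(-763767) = (165852 - 411378 + 164016 - 406824)*(-1/763767) = -488334*(-1/763767) = 162778/254589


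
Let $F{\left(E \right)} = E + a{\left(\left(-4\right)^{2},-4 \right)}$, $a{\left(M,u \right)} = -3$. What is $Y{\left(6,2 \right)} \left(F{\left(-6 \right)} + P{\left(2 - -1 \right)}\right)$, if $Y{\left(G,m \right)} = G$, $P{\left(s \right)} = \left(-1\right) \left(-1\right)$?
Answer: $-48$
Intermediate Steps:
$P{\left(s \right)} = 1$
$F{\left(E \right)} = -3 + E$ ($F{\left(E \right)} = E - 3 = -3 + E$)
$Y{\left(6,2 \right)} \left(F{\left(-6 \right)} + P{\left(2 - -1 \right)}\right) = 6 \left(\left(-3 - 6\right) + 1\right) = 6 \left(-9 + 1\right) = 6 \left(-8\right) = -48$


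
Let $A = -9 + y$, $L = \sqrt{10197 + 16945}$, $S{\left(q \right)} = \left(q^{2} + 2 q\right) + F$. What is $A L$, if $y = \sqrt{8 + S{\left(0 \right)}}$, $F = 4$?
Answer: $\sqrt{27142} \left(-9 + 2 \sqrt{3}\right) \approx -912.03$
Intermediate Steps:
$S{\left(q \right)} = 4 + q^{2} + 2 q$ ($S{\left(q \right)} = \left(q^{2} + 2 q\right) + 4 = 4 + q^{2} + 2 q$)
$y = 2 \sqrt{3}$ ($y = \sqrt{8 + \left(4 + 0^{2} + 2 \cdot 0\right)} = \sqrt{8 + \left(4 + 0 + 0\right)} = \sqrt{8 + 4} = \sqrt{12} = 2 \sqrt{3} \approx 3.4641$)
$L = \sqrt{27142} \approx 164.75$
$A = -9 + 2 \sqrt{3} \approx -5.5359$
$A L = \left(-9 + 2 \sqrt{3}\right) \sqrt{27142} = \sqrt{27142} \left(-9 + 2 \sqrt{3}\right)$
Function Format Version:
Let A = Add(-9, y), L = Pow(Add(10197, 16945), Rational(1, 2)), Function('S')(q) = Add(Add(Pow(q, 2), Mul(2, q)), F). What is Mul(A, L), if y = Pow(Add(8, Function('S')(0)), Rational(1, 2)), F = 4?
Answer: Mul(Pow(27142, Rational(1, 2)), Add(-9, Mul(2, Pow(3, Rational(1, 2))))) ≈ -912.03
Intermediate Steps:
Function('S')(q) = Add(4, Pow(q, 2), Mul(2, q)) (Function('S')(q) = Add(Add(Pow(q, 2), Mul(2, q)), 4) = Add(4, Pow(q, 2), Mul(2, q)))
y = Mul(2, Pow(3, Rational(1, 2))) (y = Pow(Add(8, Add(4, Pow(0, 2), Mul(2, 0))), Rational(1, 2)) = Pow(Add(8, Add(4, 0, 0)), Rational(1, 2)) = Pow(Add(8, 4), Rational(1, 2)) = Pow(12, Rational(1, 2)) = Mul(2, Pow(3, Rational(1, 2))) ≈ 3.4641)
L = Pow(27142, Rational(1, 2)) ≈ 164.75
A = Add(-9, Mul(2, Pow(3, Rational(1, 2)))) ≈ -5.5359
Mul(A, L) = Mul(Add(-9, Mul(2, Pow(3, Rational(1, 2)))), Pow(27142, Rational(1, 2))) = Mul(Pow(27142, Rational(1, 2)), Add(-9, Mul(2, Pow(3, Rational(1, 2)))))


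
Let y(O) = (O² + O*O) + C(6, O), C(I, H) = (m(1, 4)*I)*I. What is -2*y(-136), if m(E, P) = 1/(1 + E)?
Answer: -74020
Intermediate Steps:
C(I, H) = I²/2 (C(I, H) = (I/(1 + 1))*I = (I/2)*I = I²/2)
y(O) = 18 + 2*O² (y(O) = (O² + O*O) + (½)*6² = (O² + O²) + (½)*36 = 2*O² + 18 = 18 + 2*O²)
-2*y(-136) = -2*(18 + 2*(-136)²) = -2*(18 + 2*18496) = -2*(18 + 36992) = -2*37010 = -74020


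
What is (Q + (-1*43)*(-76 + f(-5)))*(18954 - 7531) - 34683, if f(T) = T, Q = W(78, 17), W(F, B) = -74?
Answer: 38906324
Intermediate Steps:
Q = -74
(Q + (-1*43)*(-76 + f(-5)))*(18954 - 7531) - 34683 = (-74 + (-1*43)*(-76 - 5))*(18954 - 7531) - 34683 = (-74 - 43*(-81))*11423 - 34683 = (-74 + 3483)*11423 - 34683 = 3409*11423 - 34683 = 38941007 - 34683 = 38906324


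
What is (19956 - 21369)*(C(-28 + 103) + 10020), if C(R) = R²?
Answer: -22106385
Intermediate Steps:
(19956 - 21369)*(C(-28 + 103) + 10020) = (19956 - 21369)*((-28 + 103)² + 10020) = -1413*(75² + 10020) = -1413*(5625 + 10020) = -1413*15645 = -22106385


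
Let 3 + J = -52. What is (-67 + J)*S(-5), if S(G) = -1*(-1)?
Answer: -122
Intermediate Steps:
J = -55 (J = -3 - 52 = -55)
S(G) = 1
(-67 + J)*S(-5) = (-67 - 55)*1 = -122*1 = -122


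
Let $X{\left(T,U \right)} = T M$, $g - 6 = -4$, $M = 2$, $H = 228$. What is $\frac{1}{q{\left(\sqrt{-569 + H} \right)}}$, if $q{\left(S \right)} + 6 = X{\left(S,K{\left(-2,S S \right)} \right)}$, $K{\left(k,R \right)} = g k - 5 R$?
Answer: $- \frac{3}{700} - \frac{i \sqrt{341}}{700} \approx -0.0042857 - 0.02638 i$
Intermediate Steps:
$g = 2$ ($g = 6 - 4 = 2$)
$K{\left(k,R \right)} = - 5 R + 2 k$ ($K{\left(k,R \right)} = 2 k - 5 R = - 5 R + 2 k$)
$X{\left(T,U \right)} = 2 T$ ($X{\left(T,U \right)} = T 2 = 2 T$)
$q{\left(S \right)} = -6 + 2 S$
$\frac{1}{q{\left(\sqrt{-569 + H} \right)}} = \frac{1}{-6 + 2 \sqrt{-569 + 228}} = \frac{1}{-6 + 2 \sqrt{-341}} = \frac{1}{-6 + 2 i \sqrt{341}}$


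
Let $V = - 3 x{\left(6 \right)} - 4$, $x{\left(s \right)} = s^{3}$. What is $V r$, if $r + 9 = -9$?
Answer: $11736$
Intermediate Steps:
$r = -18$ ($r = -9 - 9 = -18$)
$V = -652$ ($V = - 3 \cdot 6^{3} - 4 = \left(-3\right) 216 - 4 = -648 - 4 = -652$)
$V r = \left(-652\right) \left(-18\right) = 11736$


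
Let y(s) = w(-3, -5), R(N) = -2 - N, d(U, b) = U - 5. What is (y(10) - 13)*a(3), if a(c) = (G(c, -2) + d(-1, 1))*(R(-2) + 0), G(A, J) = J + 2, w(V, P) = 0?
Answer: 0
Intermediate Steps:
d(U, b) = -5 + U
G(A, J) = 2 + J
a(c) = 0 (a(c) = ((2 - 2) + (-5 - 1))*((-2 - 1*(-2)) + 0) = (0 - 6)*((-2 + 2) + 0) = -6*(0 + 0) = -6*0 = 0)
y(s) = 0
(y(10) - 13)*a(3) = (0 - 13)*0 = -13*0 = 0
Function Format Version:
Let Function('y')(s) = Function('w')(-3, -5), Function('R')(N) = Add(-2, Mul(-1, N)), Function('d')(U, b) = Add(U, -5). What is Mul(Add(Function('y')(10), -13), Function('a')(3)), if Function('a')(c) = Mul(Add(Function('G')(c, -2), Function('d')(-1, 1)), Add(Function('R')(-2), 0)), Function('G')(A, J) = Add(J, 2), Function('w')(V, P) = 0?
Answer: 0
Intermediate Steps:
Function('d')(U, b) = Add(-5, U)
Function('G')(A, J) = Add(2, J)
Function('a')(c) = 0 (Function('a')(c) = Mul(Add(Add(2, -2), Add(-5, -1)), Add(Add(-2, Mul(-1, -2)), 0)) = Mul(Add(0, -6), Add(Add(-2, 2), 0)) = Mul(-6, Add(0, 0)) = Mul(-6, 0) = 0)
Function('y')(s) = 0
Mul(Add(Function('y')(10), -13), Function('a')(3)) = Mul(Add(0, -13), 0) = Mul(-13, 0) = 0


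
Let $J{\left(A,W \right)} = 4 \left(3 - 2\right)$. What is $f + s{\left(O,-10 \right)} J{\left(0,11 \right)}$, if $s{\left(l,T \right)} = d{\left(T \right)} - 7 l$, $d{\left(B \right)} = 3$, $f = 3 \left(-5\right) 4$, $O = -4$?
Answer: $64$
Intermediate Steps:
$J{\left(A,W \right)} = 4$ ($J{\left(A,W \right)} = 4 \cdot 1 = 4$)
$f = -60$ ($f = \left(-15\right) 4 = -60$)
$s{\left(l,T \right)} = 3 - 7 l$
$f + s{\left(O,-10 \right)} J{\left(0,11 \right)} = -60 + \left(3 - -28\right) 4 = -60 + \left(3 + 28\right) 4 = -60 + 31 \cdot 4 = -60 + 124 = 64$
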